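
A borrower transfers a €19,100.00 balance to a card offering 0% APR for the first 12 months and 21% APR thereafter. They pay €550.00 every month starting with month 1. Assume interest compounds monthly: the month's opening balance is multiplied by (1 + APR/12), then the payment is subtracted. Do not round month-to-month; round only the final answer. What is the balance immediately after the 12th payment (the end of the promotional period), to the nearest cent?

Promo months 1–12 at r₀ = 0%/12 = 0; months 13+ at r₁ = 21%/12 = 0.0175.
After month 12 (no interest yet): B = €19,100.00 − 12·€550.00 = €12,500.00.

€12,500.00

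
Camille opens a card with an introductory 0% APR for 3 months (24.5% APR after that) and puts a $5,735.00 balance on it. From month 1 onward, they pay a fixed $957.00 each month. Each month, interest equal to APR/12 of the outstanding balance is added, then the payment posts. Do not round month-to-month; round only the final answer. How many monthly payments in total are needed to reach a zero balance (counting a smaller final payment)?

Promo months 1–3 at r₀ = 0%/12 = 0; months 4+ at r₁ = 24.5%/12 = 0.0204167.
After month 3 (no interest yet): B = $5,735.00 − 3·$957.00 = $2,864.00.
Then at r₁ with $957.00/mo: n₂ = −ln(1 − r₁·B/P)/ln(1+r₁) ≈ 3.12 → 4 more payments.

7 months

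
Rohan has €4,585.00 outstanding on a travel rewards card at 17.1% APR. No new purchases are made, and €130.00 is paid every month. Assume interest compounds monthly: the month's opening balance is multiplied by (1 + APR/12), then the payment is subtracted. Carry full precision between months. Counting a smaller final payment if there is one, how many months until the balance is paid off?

50 payments

Monthly rate r = 17.1%/12 = 1.425% = 0.01425.
Recurrence: B ← B·(1+r) − €130.00.
Month 1: interest €65.34; balance after payment €4,520.34.
Month 2: interest €64.41; balance after payment €4,454.75.
Closed form: n = −ln(1 − rB₀/P)/ln(1+r) = −ln(0.49741)/ln(1.01425) ≈ 49.354, so the balance reaches zero during payment 50.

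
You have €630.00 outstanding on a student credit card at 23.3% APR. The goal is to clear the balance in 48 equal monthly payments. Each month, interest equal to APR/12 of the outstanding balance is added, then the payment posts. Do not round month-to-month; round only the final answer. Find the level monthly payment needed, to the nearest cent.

€20.30

Monthly rate r = 23.3%/12 = 1.94167% = 0.0194167.
Level-payment amortization: P = B₀·r / (1 − (1+r)^(−n)) = 630.00·0.0194167 / (1 − 1.01942^(−48)).
Denominator 1 − (1+r)^(−48) = 0.602701455.
P = 12.2325 / 0.602701455 ≈ 20.30.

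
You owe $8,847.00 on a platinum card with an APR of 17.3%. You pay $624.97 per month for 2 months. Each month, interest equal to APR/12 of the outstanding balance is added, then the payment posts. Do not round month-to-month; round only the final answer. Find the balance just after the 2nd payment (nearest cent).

$7,844.98

Monthly rate r = 17.3%/12 = 1.44167% = 0.0144167.
Each month: B ← B·(1+r) − $624.97.
Month 1: interest $127.54; balance after payment $8,349.57.
Month 2: interest $120.37; balance after payment $7,844.98.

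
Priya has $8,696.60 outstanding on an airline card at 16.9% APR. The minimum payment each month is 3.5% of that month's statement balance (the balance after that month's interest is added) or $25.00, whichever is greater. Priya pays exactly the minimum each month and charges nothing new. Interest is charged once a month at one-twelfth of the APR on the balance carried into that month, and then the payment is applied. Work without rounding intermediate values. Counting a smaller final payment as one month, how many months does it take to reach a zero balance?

Monthly rate r = 16.9%/12 = 1.40833% = 0.0140833.
While 3.5% of the post-interest balance exceeds $25.00, each month B ← (B·(1+r))·(1 − 0.035), i.e. B shrinks by the factor (1+r)·0.965 = 0.97859.
This holds for months 1–117. Entering month 118 the balance is $691.29; 3.5% of the post-interest balance is now below $25.00, so the flat $25.00 minimum applies from here.
From month 118 a fixed $25.00 at rate r clears $691.29 in 36 more payments. Total: 117 + 36 = 153 months.

153 months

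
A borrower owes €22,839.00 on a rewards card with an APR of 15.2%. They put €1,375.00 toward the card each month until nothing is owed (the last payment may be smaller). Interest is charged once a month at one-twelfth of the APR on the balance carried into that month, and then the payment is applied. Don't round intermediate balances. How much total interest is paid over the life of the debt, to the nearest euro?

Monthly rate r = 15.2%/12 = 1.26667% = 0.0126667.
Payoff takes n = ⌈−ln(1 − rB₀/P)/ln(1+r)⌉ = ⌈18.767⌉ = 19 payments; the last is €1,056.26.
Total paid = 18·€1,375.00 + €1,056.26 = €25,806.26.
Total interest = total paid − principal = €25,806.26 − €22,839.00 = €2,967.26.

€2,967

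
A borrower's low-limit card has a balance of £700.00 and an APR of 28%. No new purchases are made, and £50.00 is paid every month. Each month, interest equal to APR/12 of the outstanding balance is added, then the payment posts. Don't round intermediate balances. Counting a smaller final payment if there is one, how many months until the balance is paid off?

Monthly rate r = 28%/12 = 2.33333% = 0.0233333.
Recurrence: B ← B·(1+r) − £50.00.
Month 1: interest £16.33; balance after payment £666.33.
Month 2: interest £15.55; balance after payment £631.88.
Closed form: n = −ln(1 − rB₀/P)/ln(1+r) = −ln(0.67333)/ln(1.02333) ≈ 17.148, so the balance reaches zero during payment 18.

18 months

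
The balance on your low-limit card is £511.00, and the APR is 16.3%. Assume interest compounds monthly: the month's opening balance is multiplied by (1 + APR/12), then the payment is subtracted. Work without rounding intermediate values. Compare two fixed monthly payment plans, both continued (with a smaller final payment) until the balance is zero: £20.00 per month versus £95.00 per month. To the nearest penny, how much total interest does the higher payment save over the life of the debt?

Monthly rate r = 16.3%/12 = 1.35833% = 0.0135833.
At £20.00/mo: n = ⌈−ln(1 − rB₀/P)/ln(1+r)⌉ = 32 payments (last £11.91); total interest = total paid − £511.00 = £120.91.
At £95.00/mo: 6 payments (last £59.38); total interest £23.38.
Interest saved = £120.91 − £23.38 = £97.53.

£97.53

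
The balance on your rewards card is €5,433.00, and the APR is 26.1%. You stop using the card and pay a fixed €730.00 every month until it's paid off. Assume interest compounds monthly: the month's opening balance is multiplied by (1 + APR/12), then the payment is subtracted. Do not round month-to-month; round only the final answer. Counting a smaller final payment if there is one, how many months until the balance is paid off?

9 months

Monthly rate r = 26.1%/12 = 2.175% = 0.02175.
Recurrence: B ← B·(1+r) − €730.00.
Month 1: interest €118.17; balance after payment €4,821.17.
Month 2: interest €104.86; balance after payment €4,196.03.
Closed form: n = −ln(1 − rB₀/P)/ln(1+r) = −ln(0.83813)/ln(1.02175) ≈ 8.207, so the balance reaches zero during payment 9.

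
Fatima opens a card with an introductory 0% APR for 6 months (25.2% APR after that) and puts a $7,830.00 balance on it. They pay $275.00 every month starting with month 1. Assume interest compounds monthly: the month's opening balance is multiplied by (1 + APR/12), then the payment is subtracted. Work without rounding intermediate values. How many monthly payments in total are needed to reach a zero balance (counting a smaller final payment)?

Promo months 1–6 at r₀ = 0%/12 = 0; months 7+ at r₁ = 25.2%/12 = 0.021.
After month 6 (no interest yet): B = $7,830.00 − 6·$275.00 = $6,180.00.
Then at r₁ with $275.00/mo: n₂ = −ln(1 − r₁·B/P)/ln(1+r₁) ≈ 30.72 → 31 more payments.

37 payments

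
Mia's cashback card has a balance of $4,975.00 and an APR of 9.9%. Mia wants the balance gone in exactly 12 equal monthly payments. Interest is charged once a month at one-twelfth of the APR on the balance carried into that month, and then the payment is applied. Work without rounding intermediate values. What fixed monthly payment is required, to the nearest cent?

Monthly rate r = 9.9%/12 = 0.825% = 0.00825.
Level-payment amortization: P = B₀·r / (1 − (1+r)^(−n)) = 4975.00·0.00825 / (1 − 1.00825^(−12)).
Denominator 1 − (1+r)^(−12) = 0.0938893564.
P = 41.0438 / 0.0938893564 ≈ 437.15.

$437.15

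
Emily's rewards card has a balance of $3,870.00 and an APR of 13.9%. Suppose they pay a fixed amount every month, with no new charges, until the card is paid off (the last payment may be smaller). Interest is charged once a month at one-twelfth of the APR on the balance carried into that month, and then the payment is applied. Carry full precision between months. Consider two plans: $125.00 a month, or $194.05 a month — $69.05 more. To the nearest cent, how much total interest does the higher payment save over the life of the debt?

Monthly rate r = 13.9%/12 = 1.15833% = 0.0115833.
At $125.00/mo: n = ⌈−ln(1 − rB₀/P)/ln(1+r)⌉ = 39 payments (last $70.69); total interest = total paid − $3,870.00 = $950.69.
At $194.05/mo: 23 payments (last $157.02); total interest $556.12.
Interest saved = $950.69 − $556.12 = $394.57.

$394.57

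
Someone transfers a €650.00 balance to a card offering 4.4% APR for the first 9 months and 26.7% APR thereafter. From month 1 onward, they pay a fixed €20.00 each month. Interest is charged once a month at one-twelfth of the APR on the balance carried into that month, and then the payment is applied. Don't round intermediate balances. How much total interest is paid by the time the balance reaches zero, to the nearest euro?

€244

Promo months 1–9 at r₀ = 4.4%/12 = 0.00366667; months 10+ at r₁ = 26.7%/12 = 0.02225.
After month 9: iterate B ← B·(1+r₀) − €20.00 for 9 months → €489.10.
Then at r₁ with €20.00/mo: n₂ = −ln(1 − r₁·B/P)/ln(1+r₁) ≈ 35.70 → 36 more payments.
Total paid = 44·€20.00 + €13.98 = €893.98; interest = €893.98 − €650.00 = €243.98.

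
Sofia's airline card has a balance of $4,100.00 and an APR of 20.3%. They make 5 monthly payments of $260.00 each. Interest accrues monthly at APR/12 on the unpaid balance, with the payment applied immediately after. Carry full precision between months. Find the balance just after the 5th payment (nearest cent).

Monthly rate r = 20.3%/12 = 1.69167% = 0.0169167.
Each month: B ← B·(1+r) − $260.00.
Month 1: interest $69.36; balance after payment $3,909.36.
Month 2: interest $66.13; balance after payment $3,715.49.
Month 3: interest $62.85; balance after payment $3,518.35.
Month 4: interest $59.52; balance after payment $3,317.86.
Month 5: interest $56.13; balance after payment $3,113.99.

$3,113.99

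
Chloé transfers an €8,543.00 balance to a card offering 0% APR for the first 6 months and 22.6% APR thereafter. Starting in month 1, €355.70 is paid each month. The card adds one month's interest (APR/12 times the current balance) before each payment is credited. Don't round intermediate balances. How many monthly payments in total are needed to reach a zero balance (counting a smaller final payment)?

Promo months 1–6 at r₀ = 0%/12 = 0; months 7+ at r₁ = 22.6%/12 = 0.0188333.
After month 6 (no interest yet): B = €8,543.00 − 6·€355.70 = €6,408.80.
Then at r₁ with €355.70/mo: n₂ = −ln(1 − r₁·B/P)/ln(1+r₁) ≈ 22.22 → 23 more payments.

29 months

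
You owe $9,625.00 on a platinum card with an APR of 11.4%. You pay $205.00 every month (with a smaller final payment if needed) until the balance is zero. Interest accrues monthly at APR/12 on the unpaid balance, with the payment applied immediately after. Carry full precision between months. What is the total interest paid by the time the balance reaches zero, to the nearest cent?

Monthly rate r = 11.4%/12 = 0.95% = 0.0095.
Payoff takes n = ⌈−ln(1 − rB₀/P)/ln(1+r)⌉ = ⌈62.469⌉ = 63 payments; the last is $96.44.
Total paid = 62·$205.00 + $96.44 = $12,806.44.
Total interest = total paid − principal = $12,806.44 − $9,625.00 = $3,181.44.

$3,181.44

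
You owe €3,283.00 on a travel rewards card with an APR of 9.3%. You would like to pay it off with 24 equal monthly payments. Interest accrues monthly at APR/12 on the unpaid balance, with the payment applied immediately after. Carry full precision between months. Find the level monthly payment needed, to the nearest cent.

Monthly rate r = 9.3%/12 = 0.775% = 0.00775.
Level-payment amortization: P = B₀·r / (1 − (1+r)^(−n)) = 3283.00·0.00775 / (1 − 1.00775^(−24)).
Denominator 1 − (1+r)^(−24) = 0.169130846.
P = 25.4433 / 0.169130846 ≈ 150.44.

€150.44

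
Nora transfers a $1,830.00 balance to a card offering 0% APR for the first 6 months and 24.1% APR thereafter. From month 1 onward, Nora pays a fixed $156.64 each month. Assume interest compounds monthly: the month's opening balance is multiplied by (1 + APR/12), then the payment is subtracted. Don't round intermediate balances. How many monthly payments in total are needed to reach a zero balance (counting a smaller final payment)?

13 payments

Promo months 1–6 at r₀ = 0%/12 = 0; months 7+ at r₁ = 24.1%/12 = 0.0200833.
After month 6 (no interest yet): B = $1,830.00 − 6·$156.64 = $890.16.
Then at r₁ with $156.64/mo: n₂ = −ln(1 − r₁·B/P)/ln(1+r₁) ≈ 6.09 → 7 more payments.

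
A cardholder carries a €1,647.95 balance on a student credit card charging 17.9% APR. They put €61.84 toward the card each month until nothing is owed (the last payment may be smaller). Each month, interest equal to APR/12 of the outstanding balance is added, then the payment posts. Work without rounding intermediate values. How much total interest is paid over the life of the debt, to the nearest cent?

Monthly rate r = 17.9%/12 = 1.49167% = 0.0149167.
Payoff takes n = ⌈−ln(1 − rB₀/P)/ln(1+r)⌉ = ⌈34.220⌉ = 35 payments; the last is €13.70.
Total paid = 34·€61.84 + €13.70 = €2,116.26.
Total interest = total paid − principal = €2,116.26 − €1,647.95 = €468.31.

€468.31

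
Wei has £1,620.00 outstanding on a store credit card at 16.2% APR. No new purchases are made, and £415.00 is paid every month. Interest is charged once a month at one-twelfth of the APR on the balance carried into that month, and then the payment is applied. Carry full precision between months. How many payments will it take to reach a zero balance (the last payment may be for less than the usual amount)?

Monthly rate r = 16.2%/12 = 1.35% = 0.0135.
Recurrence: B ← B·(1+r) − £415.00.
Month 1: interest £21.87; balance after payment £1,226.87.
Month 2: interest £16.56; balance after payment £828.43.
Month 3: interest £11.18; balance after payment £424.62.
Month 4: interest £5.73; balance after payment £15.35.
Month 5: interest £0.21; balance after payment £0.00.

5 payments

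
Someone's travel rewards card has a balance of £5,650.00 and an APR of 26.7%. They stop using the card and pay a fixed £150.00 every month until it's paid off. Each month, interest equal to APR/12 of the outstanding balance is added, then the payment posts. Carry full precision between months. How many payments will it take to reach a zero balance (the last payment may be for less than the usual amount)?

Monthly rate r = 26.7%/12 = 2.225% = 0.02225.
Recurrence: B ← B·(1+r) − £150.00.
Month 1: interest £125.71; balance after payment £5,625.71.
Month 2: interest £125.17; balance after payment £5,600.88.
Closed form: n = −ln(1 − rB₀/P)/ln(1+r) = −ln(0.16192)/ln(1.02225) ≈ 82.735, so the balance reaches zero during payment 83.

83 months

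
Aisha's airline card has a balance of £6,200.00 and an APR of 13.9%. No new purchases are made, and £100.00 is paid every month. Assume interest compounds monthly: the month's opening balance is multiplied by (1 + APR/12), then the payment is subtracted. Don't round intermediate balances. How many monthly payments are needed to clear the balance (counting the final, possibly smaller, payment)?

110 payments

Monthly rate r = 13.9%/12 = 1.15833% = 0.0115833.
Recurrence: B ← B·(1+r) − £100.00.
Month 1: interest £71.82; balance after payment £6,171.82.
Month 2: interest £71.49; balance after payment £6,143.31.
Closed form: n = −ln(1 − rB₀/P)/ln(1+r) = −ln(0.28183)/ln(1.01158) ≈ 109.965, so the balance reaches zero during payment 110.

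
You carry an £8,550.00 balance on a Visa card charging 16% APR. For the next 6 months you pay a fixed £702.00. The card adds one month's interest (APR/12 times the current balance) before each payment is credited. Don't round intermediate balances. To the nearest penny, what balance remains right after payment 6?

£4,902.29

Monthly rate r = 16%/12 = 1.33333% = 0.0133333.
Each month: B ← B·(1+r) − £702.00.
Month 1: interest £114.00; balance after payment £7,962.00.
Month 2: interest £106.16; balance after payment £7,366.16.
Month 3: interest £98.22; balance after payment £6,762.38.
Month 4: interest £90.17; balance after payment £6,150.54.
Month 5: interest £82.01; balance after payment £5,530.55.
Month 6: interest £73.74; balance after payment £4,902.29.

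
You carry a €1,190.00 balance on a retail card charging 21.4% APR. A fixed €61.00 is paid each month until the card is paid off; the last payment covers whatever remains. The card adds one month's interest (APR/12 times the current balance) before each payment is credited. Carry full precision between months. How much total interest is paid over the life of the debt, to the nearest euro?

€286

Monthly rate r = 21.4%/12 = 1.78333% = 0.0178333.
Payoff takes n = ⌈−ln(1 − rB₀/P)/ln(1+r)⌉ = ⌈24.188⌉ = 25 payments; the last is €11.55.
Total paid = 24·€61.00 + €11.55 = €1,475.55.
Total interest = total paid − principal = €1,475.55 − €1,190.00 = €285.55.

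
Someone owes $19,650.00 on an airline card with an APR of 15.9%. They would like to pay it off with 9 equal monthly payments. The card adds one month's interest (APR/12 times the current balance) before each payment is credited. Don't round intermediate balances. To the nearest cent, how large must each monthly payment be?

$2,330.52

Monthly rate r = 15.9%/12 = 1.325% = 0.01325.
Level-payment amortization: P = B₀·r / (1 − (1+r)^(−n)) = 19650.00·0.01325 / (1 − 1.01325^(−9)).
Denominator 1 − (1+r)^(−9) = 0.111718764.
P = 260.363 / 0.111718764 ≈ 2330.52.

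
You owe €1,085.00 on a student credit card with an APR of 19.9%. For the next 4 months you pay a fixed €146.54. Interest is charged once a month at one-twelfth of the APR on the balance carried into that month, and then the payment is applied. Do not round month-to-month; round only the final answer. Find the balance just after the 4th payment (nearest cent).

Monthly rate r = 19.9%/12 = 1.65833% = 0.0165833.
Each month: B ← B·(1+r) − €146.54.
Month 1: interest €17.99; balance after payment €956.45.
Month 2: interest €15.86; balance after payment €825.77.
Month 3: interest €13.69; balance after payment €692.93.
Month 4: interest €11.49; balance after payment €557.88.

€557.88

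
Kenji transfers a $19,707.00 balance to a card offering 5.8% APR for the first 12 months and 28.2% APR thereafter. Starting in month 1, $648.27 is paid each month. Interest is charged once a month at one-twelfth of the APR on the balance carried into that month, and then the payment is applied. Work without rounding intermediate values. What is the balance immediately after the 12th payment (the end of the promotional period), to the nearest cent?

Promo months 1–12 at r₀ = 5.8%/12 = 0.00483333; months 13+ at r₁ = 28.2%/12 = 0.0235.
After month 12: iterate B ← B·(1+r₀) − $648.27 for 12 months → $12,891.48.

$12,891.48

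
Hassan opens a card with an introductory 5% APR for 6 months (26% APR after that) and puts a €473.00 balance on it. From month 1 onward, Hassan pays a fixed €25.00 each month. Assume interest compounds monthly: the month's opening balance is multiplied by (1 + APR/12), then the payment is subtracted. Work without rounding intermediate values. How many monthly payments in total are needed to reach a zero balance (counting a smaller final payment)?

22 payments

Promo months 1–6 at r₀ = 5%/12 = 0.00416667; months 7+ at r₁ = 26%/12 = 0.0216667.
After month 6: iterate B ← B·(1+r₀) − €25.00 for 6 months → €333.38.
Then at r₁ with €25.00/mo: n₂ = −ln(1 − r₁·B/P)/ln(1+r₁) ≈ 15.91 → 16 more payments.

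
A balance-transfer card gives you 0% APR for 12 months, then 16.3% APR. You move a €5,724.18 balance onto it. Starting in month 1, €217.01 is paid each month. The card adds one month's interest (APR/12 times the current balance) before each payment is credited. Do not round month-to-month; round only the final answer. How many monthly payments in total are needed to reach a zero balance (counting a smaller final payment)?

Promo months 1–12 at r₀ = 0%/12 = 0; months 13+ at r₁ = 16.3%/12 = 0.0135833.
After month 12 (no interest yet): B = €5,724.18 − 12·€217.01 = €3,120.06.
Then at r₁ with €217.01/mo: n₂ = −ln(1 − r₁·B/P)/ln(1+r₁) ≈ 16.10 → 17 more payments.

29 payments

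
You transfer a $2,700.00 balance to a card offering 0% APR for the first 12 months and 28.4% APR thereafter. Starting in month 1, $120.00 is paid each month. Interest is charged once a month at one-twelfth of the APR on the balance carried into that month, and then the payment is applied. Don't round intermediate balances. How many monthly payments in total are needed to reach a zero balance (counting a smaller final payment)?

25 months

Promo months 1–12 at r₀ = 0%/12 = 0; months 13+ at r₁ = 28.4%/12 = 0.0236667.
After month 12 (no interest yet): B = $2,700.00 − 12·$120.00 = $1,260.00.
Then at r₁ with $120.00/mo: n₂ = −ln(1 − r₁·B/P)/ln(1+r₁) ≈ 12.21 → 13 more payments.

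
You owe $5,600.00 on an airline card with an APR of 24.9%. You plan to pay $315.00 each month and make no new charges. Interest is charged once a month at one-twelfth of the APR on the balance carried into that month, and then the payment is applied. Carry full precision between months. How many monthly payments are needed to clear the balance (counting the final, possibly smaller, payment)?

Monthly rate r = 24.9%/12 = 2.075% = 0.02075.
Recurrence: B ← B·(1+r) − $315.00.
Month 1: interest $116.20; balance after payment $5,401.20.
Month 2: interest $112.07; balance after payment $5,198.27.
Closed form: n = −ln(1 − rB₀/P)/ln(1+r) = −ln(0.63111)/ln(1.02075) ≈ 22.411, so the balance reaches zero during payment 23.

23 payments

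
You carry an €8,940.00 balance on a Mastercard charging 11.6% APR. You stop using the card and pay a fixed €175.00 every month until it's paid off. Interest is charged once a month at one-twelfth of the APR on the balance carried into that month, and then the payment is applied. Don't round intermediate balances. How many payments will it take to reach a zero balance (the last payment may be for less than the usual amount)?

71 payments

Monthly rate r = 11.6%/12 = 0.966667% = 0.00966667.
Recurrence: B ← B·(1+r) − €175.00.
Month 1: interest €86.42; balance after payment €8,851.42.
Month 2: interest €85.56; balance after payment €8,761.98.
Closed form: n = −ln(1 − rB₀/P)/ln(1+r) = −ln(0.50617)/ln(1.00967) ≈ 70.776, so the balance reaches zero during payment 71.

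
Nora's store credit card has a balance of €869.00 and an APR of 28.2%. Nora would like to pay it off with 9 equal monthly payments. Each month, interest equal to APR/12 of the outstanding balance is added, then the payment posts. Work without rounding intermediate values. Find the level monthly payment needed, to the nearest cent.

€108.25

Monthly rate r = 28.2%/12 = 2.35% = 0.0235.
Level-payment amortization: P = B₀·r / (1 − (1+r)^(−n)) = 869.00·0.0235 / (1 − 1.0235^(−9)).
Denominator 1 − (1+r)^(−9) = 0.188647877.
P = 20.4215 / 0.188647877 ≈ 108.25.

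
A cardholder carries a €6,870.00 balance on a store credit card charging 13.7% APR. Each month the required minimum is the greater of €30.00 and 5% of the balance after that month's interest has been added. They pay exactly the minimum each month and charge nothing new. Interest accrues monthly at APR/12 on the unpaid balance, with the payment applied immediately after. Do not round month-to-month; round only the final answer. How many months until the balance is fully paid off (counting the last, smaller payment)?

Monthly rate r = 13.7%/12 = 1.14167% = 0.0114167.
While 5% of the post-interest balance exceeds €30.00, each month B ← (B·(1+r))·(1 − 0.05), i.e. B shrinks by the factor (1+r)·0.95 = 0.96085.
This holds for months 1–62. Entering month 63 the balance is €577.41; 5% of the post-interest balance is now below €30.00, so the flat €30.00 minimum applies from here.
From month 63 a fixed €30.00 at rate r clears €577.41 in 22 more payments. Total: 62 + 22 = 84 months.

84 months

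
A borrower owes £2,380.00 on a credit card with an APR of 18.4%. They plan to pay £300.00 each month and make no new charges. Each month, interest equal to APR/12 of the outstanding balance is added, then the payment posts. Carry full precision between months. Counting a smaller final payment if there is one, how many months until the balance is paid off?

9 months

Monthly rate r = 18.4%/12 = 1.53333% = 0.0153333.
Recurrence: B ← B·(1+r) − £300.00.
Month 1: interest £36.49; balance after payment £2,116.49.
Month 2: interest £32.45; balance after payment £1,848.95.
Closed form: n = −ln(1 − rB₀/P)/ln(1+r) = −ln(0.87836)/ln(1.01533) ≈ 8.524, so the balance reaches zero during payment 9.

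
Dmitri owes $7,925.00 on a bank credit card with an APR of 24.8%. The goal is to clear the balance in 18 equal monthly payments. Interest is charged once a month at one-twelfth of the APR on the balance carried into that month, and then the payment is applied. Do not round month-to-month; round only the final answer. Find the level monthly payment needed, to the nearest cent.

Monthly rate r = 24.8%/12 = 2.06667% = 0.0206667.
Level-payment amortization: P = B₀·r / (1 − (1+r)^(−n)) = 7925.00·0.0206667 / (1 − 1.02067^(−18)).
Denominator 1 − (1+r)^(−18) = 0.30802687.
P = 163.783 / 0.30802687 ≈ 531.72.

$531.72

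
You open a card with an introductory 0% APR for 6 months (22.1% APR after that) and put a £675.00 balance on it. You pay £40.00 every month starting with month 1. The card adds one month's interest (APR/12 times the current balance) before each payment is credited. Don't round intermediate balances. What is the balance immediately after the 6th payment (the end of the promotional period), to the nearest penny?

£435.00

Promo months 1–6 at r₀ = 0%/12 = 0; months 7+ at r₁ = 22.1%/12 = 0.0184167.
After month 6 (no interest yet): B = £675.00 − 6·£40.00 = £435.00.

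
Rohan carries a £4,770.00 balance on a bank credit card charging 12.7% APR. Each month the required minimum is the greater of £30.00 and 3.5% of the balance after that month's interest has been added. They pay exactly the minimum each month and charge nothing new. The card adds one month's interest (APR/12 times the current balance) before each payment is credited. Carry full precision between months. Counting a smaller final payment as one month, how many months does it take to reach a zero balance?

103 months

Monthly rate r = 12.7%/12 = 1.05833% = 0.0105833.
While 3.5% of the post-interest balance exceeds £30.00, each month B ← (B·(1+r))·(1 − 0.035), i.e. B shrinks by the factor (1+r)·0.965 = 0.97521.
This holds for months 1–69. Entering month 70 the balance is £844.07; 3.5% of the post-interest balance is now below £30.00, so the flat £30.00 minimum applies from here.
From month 70 a fixed £30.00 at rate r clears £844.07 in 34 more payments. Total: 69 + 34 = 103 months.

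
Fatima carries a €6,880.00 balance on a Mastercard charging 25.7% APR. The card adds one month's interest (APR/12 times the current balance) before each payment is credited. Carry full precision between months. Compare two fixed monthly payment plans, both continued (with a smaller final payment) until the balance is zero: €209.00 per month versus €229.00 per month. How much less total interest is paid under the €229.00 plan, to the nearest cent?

€896.37

Monthly rate r = 25.7%/12 = 2.14167% = 0.0214167.
At €209.00/mo: n = ⌈−ln(1 − rB₀/P)/ln(1+r)⌉ = 58 payments (last €128.21); total interest = total paid − €6,880.00 = €5,161.21.
At €229.00/mo: 49 payments (last €152.84); total interest €4,264.84.
Interest saved = €5,161.21 − €4,264.84 = €896.37.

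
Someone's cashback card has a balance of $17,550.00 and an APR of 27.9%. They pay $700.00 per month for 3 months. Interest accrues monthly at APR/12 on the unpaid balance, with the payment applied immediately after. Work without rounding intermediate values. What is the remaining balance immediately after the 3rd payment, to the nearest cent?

$16,653.59

Monthly rate r = 27.9%/12 = 2.325% = 0.02325.
Each month: B ← B·(1+r) − $700.00.
Month 1: interest $408.04; balance after payment $17,258.04.
Month 2: interest $401.25; balance after payment $16,959.29.
Month 3: interest $394.30; balance after payment $16,653.59.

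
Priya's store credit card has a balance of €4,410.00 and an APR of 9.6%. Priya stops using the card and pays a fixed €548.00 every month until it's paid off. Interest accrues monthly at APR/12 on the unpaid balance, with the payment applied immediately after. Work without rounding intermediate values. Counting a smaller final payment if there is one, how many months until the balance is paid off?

Monthly rate r = 9.6%/12 = 0.8% = 0.008.
Recurrence: B ← B·(1+r) − €548.00.
Month 1: interest €35.28; balance after payment €3,897.28.
Month 2: interest €31.18; balance after payment €3,380.46.
Closed form: n = −ln(1 − rB₀/P)/ln(1+r) = −ln(0.93562)/ln(1.008) ≈ 8.351, so the balance reaches zero during payment 9.

9 months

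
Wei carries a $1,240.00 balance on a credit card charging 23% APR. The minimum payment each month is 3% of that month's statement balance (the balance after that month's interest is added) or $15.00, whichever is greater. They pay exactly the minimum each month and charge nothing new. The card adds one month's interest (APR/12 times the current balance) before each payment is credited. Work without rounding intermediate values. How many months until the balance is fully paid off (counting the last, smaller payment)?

133 months

Monthly rate r = 23%/12 = 1.91667% = 0.0191667.
While 3% of the post-interest balance exceeds $15.00, each month B ← (B·(1+r))·(1 − 0.03), i.e. B shrinks by the factor (1+r)·0.97 = 0.98859.
This holds for months 1–81. Entering month 82 the balance is $489.55; 3% of the post-interest balance is now below $15.00, so the flat $15.00 minimum applies from here.
From month 82 a fixed $15.00 at rate r clears $489.55 in 52 more payments. Total: 81 + 52 = 133 months.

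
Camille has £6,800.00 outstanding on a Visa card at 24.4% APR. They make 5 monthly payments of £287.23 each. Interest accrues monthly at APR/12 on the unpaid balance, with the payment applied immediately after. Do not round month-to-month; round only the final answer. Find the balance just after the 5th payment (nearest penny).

£6,024.27

Monthly rate r = 24.4%/12 = 2.03333% = 0.0203333.
Each month: B ← B·(1+r) − £287.23.
Month 1: interest £138.27; balance after payment £6,651.04.
Month 2: interest £135.24; balance after payment £6,499.04.
Month 3: interest £132.15; balance after payment £6,343.96.
Month 4: interest £128.99; balance after payment £6,185.73.
Month 5: interest £125.78; balance after payment £6,024.27.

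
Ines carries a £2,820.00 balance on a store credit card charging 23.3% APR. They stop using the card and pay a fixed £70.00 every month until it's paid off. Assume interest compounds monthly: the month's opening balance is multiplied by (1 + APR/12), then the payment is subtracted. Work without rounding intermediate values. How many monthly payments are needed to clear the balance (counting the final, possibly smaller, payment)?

80 payments

Monthly rate r = 23.3%/12 = 1.94167% = 0.0194167.
Recurrence: B ← B·(1+r) − £70.00.
Month 1: interest £54.76; balance after payment £2,804.76.
Month 2: interest £54.46; balance after payment £2,789.21.
Closed form: n = −ln(1 − rB₀/P)/ln(1+r) = −ln(0.21779)/ln(1.01942) ≈ 79.261, so the balance reaches zero during payment 80.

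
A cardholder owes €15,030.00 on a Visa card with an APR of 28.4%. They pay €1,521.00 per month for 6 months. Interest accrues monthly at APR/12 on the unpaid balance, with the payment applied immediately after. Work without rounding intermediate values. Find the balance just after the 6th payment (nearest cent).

Monthly rate r = 28.4%/12 = 2.36667% = 0.0236667.
Each month: B ← B·(1+r) − €1,521.00.
Month 1: interest €355.71; balance after payment €13,864.71.
Month 2: interest €328.13; balance after payment €12,671.84.
Month 3: interest €299.90; balance after payment €11,450.74.
Month 4: interest €271.00; balance after payment €10,200.74.
Month 5: interest €241.42; balance after payment €8,921.16.
Month 6: interest €211.13; balance after payment €7,611.29.

€7,611.29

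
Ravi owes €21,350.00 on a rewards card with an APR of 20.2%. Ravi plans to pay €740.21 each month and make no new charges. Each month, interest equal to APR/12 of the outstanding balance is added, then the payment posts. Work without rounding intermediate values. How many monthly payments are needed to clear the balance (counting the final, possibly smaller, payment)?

40 months

Monthly rate r = 20.2%/12 = 1.68333% = 0.0168333.
Recurrence: B ← B·(1+r) − €740.21.
Month 1: interest €359.39; balance after payment €20,969.18.
Month 2: interest €352.98; balance after payment €20,581.95.
Closed form: n = −ln(1 − rB₀/P)/ln(1+r) = −ln(0.51447)/ln(1.01683) ≈ 39.813, so the balance reaches zero during payment 40.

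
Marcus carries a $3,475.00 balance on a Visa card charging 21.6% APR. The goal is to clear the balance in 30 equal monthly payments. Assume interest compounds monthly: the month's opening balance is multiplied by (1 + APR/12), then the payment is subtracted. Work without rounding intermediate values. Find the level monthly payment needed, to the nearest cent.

$150.92

Monthly rate r = 21.6%/12 = 1.8% = 0.018.
Level-payment amortization: P = B₀·r / (1 − (1+r)^(−n)) = 3475.00·0.018 / (1 − 1.018^(−30)).
Denominator 1 − (1+r)^(−30) = 0.414446394.
P = 62.55 / 0.414446394 ≈ 150.92.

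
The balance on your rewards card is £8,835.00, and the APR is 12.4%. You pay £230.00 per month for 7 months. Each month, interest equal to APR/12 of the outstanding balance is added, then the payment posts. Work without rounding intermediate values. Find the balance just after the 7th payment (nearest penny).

£7,833.44

Monthly rate r = 12.4%/12 = 1.03333% = 0.0103333.
Each month: B ← B·(1+r) − £230.00.
Month 1: interest £91.30; balance after payment £8,696.30.
Month 2: interest £89.86; balance after payment £8,556.16.
Month 3: interest £88.41; balance after payment £8,414.57.
Month 4: interest £86.95; balance after payment £8,271.52.
Month 5: interest £85.47; balance after payment £8,126.99.
Month 6: interest £83.98; balance after payment £7,980.97.
Month 7: interest £82.47; balance after payment £7,833.44.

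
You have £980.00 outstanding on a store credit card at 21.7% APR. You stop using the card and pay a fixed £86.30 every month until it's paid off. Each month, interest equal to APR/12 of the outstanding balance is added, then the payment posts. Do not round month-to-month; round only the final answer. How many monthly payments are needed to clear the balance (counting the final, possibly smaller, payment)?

Monthly rate r = 21.7%/12 = 1.80833% = 0.0180833.
Recurrence: B ← B·(1+r) − £86.30.
Month 1: interest £17.72; balance after payment £911.42.
Month 2: interest £16.48; balance after payment £841.60.
Closed form: n = −ln(1 − rB₀/P)/ln(1+r) = −ln(0.79465)/ln(1.01808) ≈ 12.825, so the balance reaches zero during payment 13.

13 months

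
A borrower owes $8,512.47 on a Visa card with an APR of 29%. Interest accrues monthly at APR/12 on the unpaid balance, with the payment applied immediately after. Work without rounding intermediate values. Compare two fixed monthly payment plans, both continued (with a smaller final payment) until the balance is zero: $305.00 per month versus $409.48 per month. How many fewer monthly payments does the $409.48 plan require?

Monthly rate r = 29%/12 = 2.41667% = 0.0241667.
At $305.00/mo: n = ⌈−ln(1 − rB₀/P)/ln(1+r)⌉ = 48 payments (last $0.28); total interest = total paid − $8,512.47 = $5,822.81.
At $409.48/mo: 30 payments (last $94.09); total interest $3,456.54.
Payments saved = 48 − 30 = 18.

18 fewer payments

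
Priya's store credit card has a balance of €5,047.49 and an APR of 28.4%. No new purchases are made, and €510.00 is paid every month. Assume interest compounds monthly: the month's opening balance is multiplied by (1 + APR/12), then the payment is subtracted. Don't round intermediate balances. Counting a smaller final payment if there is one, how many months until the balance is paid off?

12 payments

Monthly rate r = 28.4%/12 = 2.36667% = 0.0236667.
Recurrence: B ← B·(1+r) − €510.00.
Month 1: interest €119.46; balance after payment €4,656.95.
Month 2: interest €110.21; balance after payment €4,257.16.
Closed form: n = −ln(1 − rB₀/P)/ln(1+r) = −ln(0.76577)/ln(1.02367) ≈ 11.409, so the balance reaches zero during payment 12.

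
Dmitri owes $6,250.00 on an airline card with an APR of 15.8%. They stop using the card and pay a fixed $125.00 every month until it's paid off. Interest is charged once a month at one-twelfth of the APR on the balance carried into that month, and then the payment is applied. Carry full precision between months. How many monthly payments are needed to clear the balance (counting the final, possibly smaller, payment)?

83 months

Monthly rate r = 15.8%/12 = 1.31667% = 0.0131667.
Recurrence: B ← B·(1+r) − $125.00.
Month 1: interest $82.29; balance after payment $6,207.29.
Month 2: interest $81.73; balance after payment $6,164.02.
Closed form: n = −ln(1 − rB₀/P)/ln(1+r) = −ln(0.34167)/ln(1.01317) ≈ 82.099, so the balance reaches zero during payment 83.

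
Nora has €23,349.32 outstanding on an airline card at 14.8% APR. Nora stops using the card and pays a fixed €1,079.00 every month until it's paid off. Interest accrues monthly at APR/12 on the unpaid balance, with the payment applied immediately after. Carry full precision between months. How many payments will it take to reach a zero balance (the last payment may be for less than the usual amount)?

Monthly rate r = 14.8%/12 = 1.23333% = 0.0123333.
Recurrence: B ← B·(1+r) − €1,079.00.
Month 1: interest €287.97; balance after payment €22,558.29.
Month 2: interest €278.22; balance after payment €21,757.51.
Closed form: n = −ln(1 − rB₀/P)/ln(1+r) = −ln(0.73311)/ln(1.01233) ≈ 25.327, so the balance reaches zero during payment 26.

26 months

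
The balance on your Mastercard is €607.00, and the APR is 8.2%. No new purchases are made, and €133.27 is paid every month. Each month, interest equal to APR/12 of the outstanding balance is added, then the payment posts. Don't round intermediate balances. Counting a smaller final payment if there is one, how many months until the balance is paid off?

Monthly rate r = 8.2%/12 = 0.683333% = 0.00683333.
Recurrence: B ← B·(1+r) − €133.27.
Month 1: interest €4.15; balance after payment €477.88.
Month 2: interest €3.27; balance after payment €347.87.
Month 3: interest €2.38; balance after payment €216.98.
Month 4: interest €1.48; balance after payment €85.19.
Month 5: interest €0.58; balance after payment €0.00.

5 months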